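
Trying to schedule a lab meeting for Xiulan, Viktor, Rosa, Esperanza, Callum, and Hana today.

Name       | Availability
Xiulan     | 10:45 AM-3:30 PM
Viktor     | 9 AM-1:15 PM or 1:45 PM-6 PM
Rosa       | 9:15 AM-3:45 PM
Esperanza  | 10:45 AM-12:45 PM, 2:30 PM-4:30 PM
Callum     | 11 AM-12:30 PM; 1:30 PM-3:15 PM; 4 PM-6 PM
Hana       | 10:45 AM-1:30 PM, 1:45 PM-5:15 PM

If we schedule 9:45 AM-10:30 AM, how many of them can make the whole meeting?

2

Viktor and Rosa can make the full 09:45-10:30 slot — that's 2.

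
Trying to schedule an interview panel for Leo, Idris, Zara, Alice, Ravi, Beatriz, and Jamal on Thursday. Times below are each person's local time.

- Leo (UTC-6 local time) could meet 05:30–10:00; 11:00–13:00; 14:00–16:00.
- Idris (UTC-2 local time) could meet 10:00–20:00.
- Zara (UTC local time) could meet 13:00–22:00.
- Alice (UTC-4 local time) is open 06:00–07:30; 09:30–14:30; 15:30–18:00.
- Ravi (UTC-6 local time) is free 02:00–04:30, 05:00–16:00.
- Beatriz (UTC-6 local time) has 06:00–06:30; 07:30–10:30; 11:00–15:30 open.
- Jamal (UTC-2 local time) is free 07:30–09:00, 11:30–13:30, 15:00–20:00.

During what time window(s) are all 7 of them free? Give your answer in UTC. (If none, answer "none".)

Leo in UTC: 11:30-16:00, 17:00-19:00, 20:00-22:00 (add 6h to convert from UTC-6).
Idris in UTC: 12:00-22:00 (add 2h to convert from UTC-2).
Zara in UTC: 13:00-22:00.
Alice in UTC: 10:00-11:30, 13:30-18:30, 19:30-22:00 (add 4h to convert from UTC-4).
Ravi in UTC: 08:00-10:30, 11:00-22:00 (add 6h to convert from UTC-6).
Beatriz in UTC: 12:00-12:30, 13:30-16:30, 17:00-21:30 (add 6h to convert from UTC-6).
Jamal in UTC: 09:30-11:00, 13:30-15:30, 17:00-22:00 (add 2h to convert from UTC-2).
Leo ∩ Idris: 12:00-16:00, 17:00-19:00, 20:00-22:00.
Leo ∩ Idris ∩ Zara: 13:00-16:00, 17:00-19:00, 20:00-22:00.
Leo ∩ Idris ∩ Zara ∩ Alice: 13:30-16:00, 17:00-18:30, 20:00-22:00.
Leo ∩ Idris ∩ Zara ∩ Alice ∩ Ravi: 13:30-16:00, 17:00-18:30, 20:00-22:00.
Leo ∩ Idris ∩ Zara ∩ Alice ∩ Ravi ∩ Beatriz: 13:30-16:00, 17:00-18:30, 20:00-21:30.
Leo ∩ Idris ∩ Zara ∩ Alice ∩ Ravi ∩ Beatriz ∩ Jamal: 13:30-15:30, 17:00-18:30, 20:00-21:30.
So the common availability across everyone is 13:30-15:30, 17:00-18:30, 20:00-21:30.

13:30-15:30, 17:00-18:30, 20:00-21:30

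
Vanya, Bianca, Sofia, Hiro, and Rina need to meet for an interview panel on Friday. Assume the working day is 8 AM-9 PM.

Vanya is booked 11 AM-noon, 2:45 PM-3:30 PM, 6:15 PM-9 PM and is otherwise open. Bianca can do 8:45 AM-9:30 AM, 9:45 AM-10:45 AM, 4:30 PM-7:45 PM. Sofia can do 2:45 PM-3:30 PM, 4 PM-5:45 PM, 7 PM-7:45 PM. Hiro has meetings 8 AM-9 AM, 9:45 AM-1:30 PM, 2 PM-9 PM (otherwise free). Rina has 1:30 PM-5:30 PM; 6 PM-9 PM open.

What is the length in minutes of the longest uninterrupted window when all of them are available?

Vanya free: 08:00-11:00, 12:00-14:45, 15:30-18:15 (invert busy blocks within the working day).
Bianca free: 08:45-09:30, 09:45-10:45, 16:30-19:45.
Sofia free: 14:45-15:30, 16:00-17:45, 19:00-19:45.
Hiro free: 09:00-09:45, 13:30-14:00 (invert busy blocks within the working day).
Rina free: 13:30-17:30, 18:00-21:00.
Vanya ∩ Bianca: 08:45-09:30, 09:45-10:45, 16:30-18:15.
Vanya ∩ Bianca ∩ Sofia: 16:30-17:45.
Vanya ∩ Bianca ∩ Sofia ∩ Hiro: ∅.
Vanya ∩ Bianca ∩ Sofia ∩ Hiro ∩ Rina: ∅.
There is no time when everyone is free.
No common window exists, so the longest block is 0 minutes.

0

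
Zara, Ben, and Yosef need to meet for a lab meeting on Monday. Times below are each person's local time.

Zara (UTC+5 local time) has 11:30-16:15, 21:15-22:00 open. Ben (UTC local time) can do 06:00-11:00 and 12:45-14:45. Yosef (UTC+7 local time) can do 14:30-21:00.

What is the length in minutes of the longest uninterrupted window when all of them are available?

Zara in UTC: 06:30-11:15, 16:15-17:00 (subtract 5h to convert from UTC+5).
Ben in UTC: 06:00-11:00, 12:45-14:45.
Yosef in UTC: 07:30-14:00 (subtract 7h to convert from UTC+7).
Zara ∩ Ben: 06:30-11:00.
Zara ∩ Ben ∩ Yosef: 07:30-11:00.
The longest is 07:30-11:00 at 210 minutes.

210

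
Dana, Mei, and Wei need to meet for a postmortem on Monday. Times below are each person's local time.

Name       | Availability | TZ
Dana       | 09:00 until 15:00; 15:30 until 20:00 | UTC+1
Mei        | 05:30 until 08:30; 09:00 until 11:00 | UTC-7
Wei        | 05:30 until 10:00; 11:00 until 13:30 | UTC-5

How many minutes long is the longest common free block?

Dana in UTC: 08:00-14:00, 14:30-19:00 (subtract 1h to convert from UTC+1).
Mei in UTC: 12:30-15:30, 16:00-18:00 (add 7h to convert from UTC-7).
Wei in UTC: 10:30-15:00, 16:00-18:30 (add 5h to convert from UTC-5).
Dana ∩ Mei: 12:30-14:00, 14:30-15:30, 16:00-18:00.
Dana ∩ Mei ∩ Wei: 12:30-14:00, 14:30-15:00, 16:00-18:00.
So the common availability across everyone is 12:30-14:00, 14:30-15:00, 16:00-18:00.
The longest is 16:00-18:00 at 120 minutes.

120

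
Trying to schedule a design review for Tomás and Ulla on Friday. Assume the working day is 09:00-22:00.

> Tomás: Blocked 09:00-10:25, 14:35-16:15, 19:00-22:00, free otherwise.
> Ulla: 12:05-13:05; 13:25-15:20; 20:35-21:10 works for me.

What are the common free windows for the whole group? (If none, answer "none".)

12:05-13:05, 13:25-14:35

Tomás free: 10:25-14:35, 16:15-19:00 (invert busy blocks within the working day).
Ulla free: 12:05-13:05, 13:25-15:20, 20:35-21:10.
Tomás ∩ Ulla: 12:05-13:05, 13:25-14:35.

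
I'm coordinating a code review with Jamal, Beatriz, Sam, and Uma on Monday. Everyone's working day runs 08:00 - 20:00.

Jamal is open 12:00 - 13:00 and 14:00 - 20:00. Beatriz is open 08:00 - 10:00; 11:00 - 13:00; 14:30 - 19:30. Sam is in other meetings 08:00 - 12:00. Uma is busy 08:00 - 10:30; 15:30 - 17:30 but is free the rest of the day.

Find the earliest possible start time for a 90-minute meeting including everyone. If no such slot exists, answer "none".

Jamal free: 12:00-13:00, 14:00-20:00.
Beatriz free: 08:00-10:00, 11:00-13:00, 14:30-19:30.
Sam free: 12:00-20:00 (invert busy blocks within the working day).
Uma free: 10:30-15:30, 17:30-20:00 (invert busy blocks within the working day).
Jamal ∩ Beatriz: 12:00-13:00, 14:30-19:30.
Jamal ∩ Beatriz ∩ Sam: 12:00-13:00, 14:30-19:30.
Jamal ∩ Beatriz ∩ Sam ∩ Uma: 12:00-13:00, 14:30-15:30, 17:30-19:30.
Those are the intersection windows.
The first common window of at least 90 minutes is 17:30-19:30, so the earliest start is 17:30.

17:30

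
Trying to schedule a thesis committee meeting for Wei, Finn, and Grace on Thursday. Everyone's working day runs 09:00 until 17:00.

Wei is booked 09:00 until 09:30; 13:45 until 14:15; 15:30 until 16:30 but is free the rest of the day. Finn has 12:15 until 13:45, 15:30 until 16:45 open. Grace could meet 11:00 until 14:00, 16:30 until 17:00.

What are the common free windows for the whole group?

Wei free: 09:30-13:45, 14:15-15:30, 16:30-17:00 (invert busy blocks within the working day).
Finn free: 12:15-13:45, 15:30-16:45.
Grace free: 11:00-14:00, 16:30-17:00.
Wei ∩ Finn: 12:15-13:45, 16:30-16:45.
Wei ∩ Finn ∩ Grace: 12:15-13:45, 16:30-16:45.

12:15-13:45, 16:30-16:45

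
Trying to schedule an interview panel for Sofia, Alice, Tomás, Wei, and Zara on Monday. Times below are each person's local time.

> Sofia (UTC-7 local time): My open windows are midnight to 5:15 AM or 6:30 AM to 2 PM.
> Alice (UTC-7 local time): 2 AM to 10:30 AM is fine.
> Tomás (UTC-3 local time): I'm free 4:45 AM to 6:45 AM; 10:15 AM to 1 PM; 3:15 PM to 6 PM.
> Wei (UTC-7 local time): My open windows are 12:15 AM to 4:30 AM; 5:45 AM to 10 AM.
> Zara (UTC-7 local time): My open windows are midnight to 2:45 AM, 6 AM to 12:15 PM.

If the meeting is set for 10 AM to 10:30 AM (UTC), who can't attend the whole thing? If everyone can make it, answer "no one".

Sofia in UTC: 07:00-12:15, 13:30-21:00 (add 7h to convert from UTC-7).
Alice in UTC: 09:00-17:30 (add 7h to convert from UTC-7).
Tomás in UTC: 07:45-09:45, 13:15-16:00, 18:15-21:00 (add 3h to convert from UTC-3).
Wei in UTC: 07:15-11:30, 12:45-17:00 (add 7h to convert from UTC-7).
Zara in UTC: 07:00-09:45, 13:00-19:15 (add 7h to convert from UTC-7).
Sofia: free for 10:00-10:30. Alice: free for 10:00-10:30. Tomás: not fully free for 10:00-10:30. Wei: free for 10:00-10:30. Zara: not fully free for 10:00-10:30.

Tomás, Zara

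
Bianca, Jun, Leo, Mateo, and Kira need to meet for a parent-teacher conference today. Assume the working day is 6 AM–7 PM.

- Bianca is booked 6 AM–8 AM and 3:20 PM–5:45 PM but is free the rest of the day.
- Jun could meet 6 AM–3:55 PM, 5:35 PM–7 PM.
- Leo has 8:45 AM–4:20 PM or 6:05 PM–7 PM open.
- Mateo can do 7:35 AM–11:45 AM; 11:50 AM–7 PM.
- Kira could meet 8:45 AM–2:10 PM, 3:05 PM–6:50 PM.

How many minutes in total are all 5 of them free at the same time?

380

Bianca free: 08:00-15:20, 17:45-19:00 (invert busy blocks within the working day).
Jun free: 06:00-15:55, 17:35-19:00.
Leo free: 08:45-16:20, 18:05-19:00.
Mateo free: 07:35-11:45, 11:50-19:00.
Kira free: 08:45-14:10, 15:05-18:50.
Bianca ∩ Jun: 08:00-15:20, 17:45-19:00.
Bianca ∩ Jun ∩ Leo: 08:45-15:20, 18:05-19:00.
Bianca ∩ Jun ∩ Leo ∩ Mateo: 08:45-11:45, 11:50-15:20, 18:05-19:00.
Bianca ∩ Jun ∩ Leo ∩ Mateo ∩ Kira: 08:45-11:45, 11:50-14:10, 15:05-15:20, 18:05-18:50.
Summing the common windows: 180 + 140 + 15 + 45 = 380 minutes.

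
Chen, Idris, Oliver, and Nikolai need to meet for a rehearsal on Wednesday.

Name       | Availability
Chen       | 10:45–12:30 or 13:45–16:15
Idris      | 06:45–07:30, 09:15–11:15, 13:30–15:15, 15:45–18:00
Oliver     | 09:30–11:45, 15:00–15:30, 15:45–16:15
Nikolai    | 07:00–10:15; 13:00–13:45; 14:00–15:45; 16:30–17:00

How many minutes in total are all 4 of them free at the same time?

15

Chen ∩ Idris: 10:45-11:15, 13:45-15:15, 15:45-16:15.
Chen ∩ Idris ∩ Oliver: 10:45-11:15, 15:00-15:15, 15:45-16:15.
Chen ∩ Idris ∩ Oliver ∩ Nikolai: 15:00-15:15.
That's a single block of 15 minutes.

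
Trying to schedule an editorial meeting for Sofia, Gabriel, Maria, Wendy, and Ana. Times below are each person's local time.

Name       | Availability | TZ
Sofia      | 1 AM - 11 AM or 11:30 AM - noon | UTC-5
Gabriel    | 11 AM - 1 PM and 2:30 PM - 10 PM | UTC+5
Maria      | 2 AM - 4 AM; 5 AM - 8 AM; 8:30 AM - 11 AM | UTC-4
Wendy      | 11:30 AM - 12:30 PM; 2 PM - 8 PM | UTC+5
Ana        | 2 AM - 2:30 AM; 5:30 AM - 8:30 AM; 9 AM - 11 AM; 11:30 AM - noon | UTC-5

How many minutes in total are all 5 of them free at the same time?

240

Sofia in UTC: 06:00-16:00, 16:30-17:00 (add 5h to convert from UTC-5).
Gabriel in UTC: 06:00-08:00, 09:30-17:00 (subtract 5h to convert from UTC+5).
Maria in UTC: 06:00-08:00, 09:00-12:00, 12:30-15:00 (add 4h to convert from UTC-4).
Wendy in UTC: 06:30-07:30, 09:00-15:00 (subtract 5h to convert from UTC+5).
Ana in UTC: 07:00-07:30, 10:30-13:30, 14:00-16:00, 16:30-17:00 (add 5h to convert from UTC-5).
Sofia ∩ Gabriel: 06:00-08:00, 09:30-16:00, 16:30-17:00.
Sofia ∩ Gabriel ∩ Maria: 06:00-08:00, 09:30-12:00, 12:30-15:00.
Sofia ∩ Gabriel ∩ Maria ∩ Wendy: 06:30-07:30, 09:30-12:00, 12:30-15:00.
Sofia ∩ Gabriel ∩ Maria ∩ Wendy ∩ Ana: 07:00-07:30, 10:30-12:00, 12:30-13:30, 14:00-15:00.
Those are the intersection windows.
Summing the common windows: 30 + 90 + 60 + 60 = 240 minutes.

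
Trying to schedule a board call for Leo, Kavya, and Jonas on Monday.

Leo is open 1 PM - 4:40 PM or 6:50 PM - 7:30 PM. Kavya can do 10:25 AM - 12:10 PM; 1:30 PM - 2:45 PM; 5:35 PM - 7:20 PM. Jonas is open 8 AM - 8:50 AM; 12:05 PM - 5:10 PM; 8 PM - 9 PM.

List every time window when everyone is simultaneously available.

Leo ∩ Kavya: 13:30-14:45, 18:50-19:20.
Leo ∩ Kavya ∩ Jonas: 13:30-14:45.
So the common availability across everyone is 13:30-14:45.

13:30-14:45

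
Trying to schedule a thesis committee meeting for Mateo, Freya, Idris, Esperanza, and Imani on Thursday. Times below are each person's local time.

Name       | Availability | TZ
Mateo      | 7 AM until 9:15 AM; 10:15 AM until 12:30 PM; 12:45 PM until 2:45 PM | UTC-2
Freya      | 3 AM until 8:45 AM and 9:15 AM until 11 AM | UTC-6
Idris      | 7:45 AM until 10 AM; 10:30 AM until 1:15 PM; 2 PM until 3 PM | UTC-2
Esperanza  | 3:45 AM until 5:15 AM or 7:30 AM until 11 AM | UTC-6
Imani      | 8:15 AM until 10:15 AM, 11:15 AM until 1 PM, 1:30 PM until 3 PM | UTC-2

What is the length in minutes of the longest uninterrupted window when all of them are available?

60

Mateo in UTC: 09:00-11:15, 12:15-14:30, 14:45-16:45 (add 2h to convert from UTC-2).
Freya in UTC: 09:00-14:45, 15:15-17:00 (add 6h to convert from UTC-6).
Idris in UTC: 09:45-12:00, 12:30-15:15, 16:00-17:00 (add 2h to convert from UTC-2).
Esperanza in UTC: 09:45-11:15, 13:30-17:00 (add 6h to convert from UTC-6).
Imani in UTC: 10:15-12:15, 13:15-15:00, 15:30-17:00 (add 2h to convert from UTC-2).
Mateo ∩ Freya: 09:00-11:15, 12:15-14:30, 15:15-16:45.
Mateo ∩ Freya ∩ Idris: 09:45-11:15, 12:30-14:30, 16:00-16:45.
Mateo ∩ Freya ∩ Idris ∩ Esperanza: 09:45-11:15, 13:30-14:30, 16:00-16:45.
Mateo ∩ Freya ∩ Idris ∩ Esperanza ∩ Imani: 10:15-11:15, 13:30-14:30, 16:00-16:45.
The longest is 10:15-11:15 at 60 minutes.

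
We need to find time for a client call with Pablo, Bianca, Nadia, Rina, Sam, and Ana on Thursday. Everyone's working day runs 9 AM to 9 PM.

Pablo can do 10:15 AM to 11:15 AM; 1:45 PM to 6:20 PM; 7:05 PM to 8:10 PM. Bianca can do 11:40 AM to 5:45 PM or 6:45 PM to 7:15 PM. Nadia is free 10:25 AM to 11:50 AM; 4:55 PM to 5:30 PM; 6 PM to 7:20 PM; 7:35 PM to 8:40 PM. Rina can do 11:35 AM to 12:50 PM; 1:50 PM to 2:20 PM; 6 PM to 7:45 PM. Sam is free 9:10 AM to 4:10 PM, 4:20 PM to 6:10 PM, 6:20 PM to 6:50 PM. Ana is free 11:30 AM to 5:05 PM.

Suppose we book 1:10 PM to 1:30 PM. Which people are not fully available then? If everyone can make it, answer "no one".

Pablo: not fully free for 13:10-13:30. Bianca: free for 13:10-13:30. Nadia: not fully free for 13:10-13:30. Rina: not fully free for 13:10-13:30. Sam: free for 13:10-13:30. Ana: free for 13:10-13:30.

Nadia, Pablo, Rina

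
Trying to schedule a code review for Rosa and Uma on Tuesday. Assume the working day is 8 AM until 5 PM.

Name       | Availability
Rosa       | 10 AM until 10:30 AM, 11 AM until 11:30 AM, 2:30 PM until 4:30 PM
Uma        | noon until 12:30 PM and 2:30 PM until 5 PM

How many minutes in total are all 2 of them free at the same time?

120

Rosa ∩ Uma: 14:30-16:30.
Those are the intersection windows.
That's a single block of 120 minutes.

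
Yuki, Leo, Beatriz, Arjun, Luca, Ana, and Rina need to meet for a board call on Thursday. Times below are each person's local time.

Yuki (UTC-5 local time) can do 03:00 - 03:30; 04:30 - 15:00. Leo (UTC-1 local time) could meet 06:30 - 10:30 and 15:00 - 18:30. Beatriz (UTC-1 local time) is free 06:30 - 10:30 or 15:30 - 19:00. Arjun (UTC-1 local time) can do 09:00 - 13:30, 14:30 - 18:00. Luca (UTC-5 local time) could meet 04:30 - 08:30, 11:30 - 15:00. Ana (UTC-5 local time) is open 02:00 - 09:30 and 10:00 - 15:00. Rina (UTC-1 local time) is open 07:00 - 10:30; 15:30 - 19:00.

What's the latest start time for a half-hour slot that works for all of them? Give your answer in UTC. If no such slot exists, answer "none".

18:30

Yuki in UTC: 08:00-08:30, 09:30-20:00 (add 5h to convert from UTC-5).
Leo in UTC: 07:30-11:30, 16:00-19:30 (add 1h to convert from UTC-1).
Beatriz in UTC: 07:30-11:30, 16:30-20:00 (add 1h to convert from UTC-1).
Arjun in UTC: 10:00-14:30, 15:30-19:00 (add 1h to convert from UTC-1).
Luca in UTC: 09:30-13:30, 16:30-20:00 (add 5h to convert from UTC-5).
Ana in UTC: 07:00-14:30, 15:00-20:00 (add 5h to convert from UTC-5).
Rina in UTC: 08:00-11:30, 16:30-20:00 (add 1h to convert from UTC-1).
Yuki ∩ Leo: 08:00-08:30, 09:30-11:30, 16:00-19:30.
Yuki ∩ Leo ∩ Beatriz: 08:00-08:30, 09:30-11:30, 16:30-19:30.
Yuki ∩ Leo ∩ Beatriz ∩ Arjun: 10:00-11:30, 16:30-19:00.
Yuki ∩ Leo ∩ Beatriz ∩ Arjun ∩ Luca: 10:00-11:30, 16:30-19:00.
Yuki ∩ Leo ∩ Beatriz ∩ Arjun ∩ Luca ∩ Ana: 10:00-11:30, 16:30-19:00.
Yuki ∩ Leo ∩ Beatriz ∩ Arjun ∩ Luca ∩ Ana ∩ Rina: 10:00-11:30, 16:30-19:00.
The last common window of at least 30 minutes is 16:30-19:00; a 30-minute meeting can start as late as 18:30 and still end by 19:00.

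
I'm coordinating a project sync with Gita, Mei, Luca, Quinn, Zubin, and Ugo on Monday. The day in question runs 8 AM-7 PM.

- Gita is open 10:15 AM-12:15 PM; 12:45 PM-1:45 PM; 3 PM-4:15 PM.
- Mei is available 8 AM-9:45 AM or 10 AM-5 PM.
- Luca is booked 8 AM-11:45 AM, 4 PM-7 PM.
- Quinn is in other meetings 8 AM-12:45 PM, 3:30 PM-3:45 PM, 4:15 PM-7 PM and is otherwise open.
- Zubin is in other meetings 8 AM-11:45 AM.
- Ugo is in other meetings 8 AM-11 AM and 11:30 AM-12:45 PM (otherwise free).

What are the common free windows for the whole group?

Gita free: 10:15-12:15, 12:45-13:45, 15:00-16:15.
Mei free: 08:00-09:45, 10:00-17:00.
Luca free: 11:45-16:00 (invert busy blocks within the working day).
Quinn free: 12:45-15:30, 15:45-16:15 (invert busy blocks within the working day).
Zubin free: 11:45-19:00 (invert busy blocks within the working day).
Ugo free: 11:00-11:30, 12:45-19:00 (invert busy blocks within the working day).
Gita ∩ Mei: 10:15-12:15, 12:45-13:45, 15:00-16:15.
Gita ∩ Mei ∩ Luca: 11:45-12:15, 12:45-13:45, 15:00-16:00.
Gita ∩ Mei ∩ Luca ∩ Quinn: 12:45-13:45, 15:00-15:30, 15:45-16:00.
Gita ∩ Mei ∩ Luca ∩ Quinn ∩ Zubin: 12:45-13:45, 15:00-15:30, 15:45-16:00.
Gita ∩ Mei ∩ Luca ∩ Quinn ∩ Zubin ∩ Ugo: 12:45-13:45, 15:00-15:30, 15:45-16:00.

12:45-13:45, 15:00-15:30, 15:45-16:00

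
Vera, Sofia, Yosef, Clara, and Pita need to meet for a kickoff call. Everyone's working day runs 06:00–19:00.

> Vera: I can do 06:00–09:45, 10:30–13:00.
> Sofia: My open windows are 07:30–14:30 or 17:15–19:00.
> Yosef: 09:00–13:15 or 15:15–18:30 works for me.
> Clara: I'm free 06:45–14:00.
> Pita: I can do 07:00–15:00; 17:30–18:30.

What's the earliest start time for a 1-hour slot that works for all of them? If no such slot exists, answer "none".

10:30

Vera ∩ Sofia: 07:30-09:45, 10:30-13:00.
Vera ∩ Sofia ∩ Yosef: 09:00-09:45, 10:30-13:00.
Vera ∩ Sofia ∩ Yosef ∩ Clara: 09:00-09:45, 10:30-13:00.
Vera ∩ Sofia ∩ Yosef ∩ Clara ∩ Pita: 09:00-09:45, 10:30-13:00.
The first common window of at least 60 minutes is 10:30-13:00, so the earliest start is 10:30.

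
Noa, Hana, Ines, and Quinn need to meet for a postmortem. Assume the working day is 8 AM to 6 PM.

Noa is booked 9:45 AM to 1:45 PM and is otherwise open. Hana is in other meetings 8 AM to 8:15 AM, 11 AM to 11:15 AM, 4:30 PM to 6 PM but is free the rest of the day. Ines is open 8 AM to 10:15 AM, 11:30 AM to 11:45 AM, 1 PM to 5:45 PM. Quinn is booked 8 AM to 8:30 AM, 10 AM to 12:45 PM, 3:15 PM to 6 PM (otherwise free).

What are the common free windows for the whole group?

08:30-09:45, 13:45-15:15

Noa free: 08:00-09:45, 13:45-18:00 (invert busy blocks within the working day).
Hana free: 08:15-11:00, 11:15-16:30 (invert busy blocks within the working day).
Ines free: 08:00-10:15, 11:30-11:45, 13:00-17:45.
Quinn free: 08:30-10:00, 12:45-15:15 (invert busy blocks within the working day).
Noa ∩ Hana: 08:15-09:45, 13:45-16:30.
Noa ∩ Hana ∩ Ines: 08:15-09:45, 13:45-16:30.
Noa ∩ Hana ∩ Ines ∩ Quinn: 08:30-09:45, 13:45-15:15.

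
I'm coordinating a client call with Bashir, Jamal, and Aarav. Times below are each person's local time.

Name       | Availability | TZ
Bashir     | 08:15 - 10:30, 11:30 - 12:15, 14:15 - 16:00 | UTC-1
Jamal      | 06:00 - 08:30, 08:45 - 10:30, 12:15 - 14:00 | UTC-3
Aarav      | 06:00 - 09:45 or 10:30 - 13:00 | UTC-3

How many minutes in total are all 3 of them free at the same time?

Bashir in UTC: 09:15-11:30, 12:30-13:15, 15:15-17:00 (add 1h to convert from UTC-1).
Jamal in UTC: 09:00-11:30, 11:45-13:30, 15:15-17:00 (add 3h to convert from UTC-3).
Aarav in UTC: 09:00-12:45, 13:30-16:00 (add 3h to convert from UTC-3).
Bashir ∩ Jamal: 09:15-11:30, 12:30-13:15, 15:15-17:00.
Bashir ∩ Jamal ∩ Aarav: 09:15-11:30, 12:30-12:45, 15:15-16:00.
Summing the common windows: 135 + 15 + 45 = 195 minutes.

195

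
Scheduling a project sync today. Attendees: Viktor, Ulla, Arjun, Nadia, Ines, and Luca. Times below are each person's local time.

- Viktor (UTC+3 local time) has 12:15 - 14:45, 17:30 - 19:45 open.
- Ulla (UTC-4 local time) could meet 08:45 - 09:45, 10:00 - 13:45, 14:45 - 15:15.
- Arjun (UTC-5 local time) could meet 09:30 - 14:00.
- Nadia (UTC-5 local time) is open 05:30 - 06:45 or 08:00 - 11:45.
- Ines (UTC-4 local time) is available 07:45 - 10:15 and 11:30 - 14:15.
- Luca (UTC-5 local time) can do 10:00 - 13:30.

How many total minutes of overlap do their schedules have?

Viktor in UTC: 09:15-11:45, 14:30-16:45 (subtract 3h to convert from UTC+3).
Ulla in UTC: 12:45-13:45, 14:00-17:45, 18:45-19:15 (add 4h to convert from UTC-4).
Arjun in UTC: 14:30-19:00 (add 5h to convert from UTC-5).
Nadia in UTC: 10:30-11:45, 13:00-16:45 (add 5h to convert from UTC-5).
Ines in UTC: 11:45-14:15, 15:30-18:15 (add 4h to convert from UTC-4).
Luca in UTC: 15:00-18:30 (add 5h to convert from UTC-5).
Viktor ∩ Ulla: 14:30-16:45.
Viktor ∩ Ulla ∩ Arjun: 14:30-16:45.
Viktor ∩ Ulla ∩ Arjun ∩ Nadia: 14:30-16:45.
Viktor ∩ Ulla ∩ Arjun ∩ Nadia ∩ Ines: 15:30-16:45.
Viktor ∩ Ulla ∩ Arjun ∩ Nadia ∩ Ines ∩ Luca: 15:30-16:45.
That's a single block of 75 minutes.

75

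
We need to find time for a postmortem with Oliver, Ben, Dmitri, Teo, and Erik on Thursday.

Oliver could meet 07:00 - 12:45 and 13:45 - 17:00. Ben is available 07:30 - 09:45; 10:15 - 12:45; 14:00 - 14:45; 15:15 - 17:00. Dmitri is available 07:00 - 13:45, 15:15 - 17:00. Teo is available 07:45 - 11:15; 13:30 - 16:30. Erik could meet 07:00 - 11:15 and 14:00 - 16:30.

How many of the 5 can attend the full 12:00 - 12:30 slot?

3

Oliver, Ben, and Dmitri can make the full 12:00-12:30 slot — that's 3.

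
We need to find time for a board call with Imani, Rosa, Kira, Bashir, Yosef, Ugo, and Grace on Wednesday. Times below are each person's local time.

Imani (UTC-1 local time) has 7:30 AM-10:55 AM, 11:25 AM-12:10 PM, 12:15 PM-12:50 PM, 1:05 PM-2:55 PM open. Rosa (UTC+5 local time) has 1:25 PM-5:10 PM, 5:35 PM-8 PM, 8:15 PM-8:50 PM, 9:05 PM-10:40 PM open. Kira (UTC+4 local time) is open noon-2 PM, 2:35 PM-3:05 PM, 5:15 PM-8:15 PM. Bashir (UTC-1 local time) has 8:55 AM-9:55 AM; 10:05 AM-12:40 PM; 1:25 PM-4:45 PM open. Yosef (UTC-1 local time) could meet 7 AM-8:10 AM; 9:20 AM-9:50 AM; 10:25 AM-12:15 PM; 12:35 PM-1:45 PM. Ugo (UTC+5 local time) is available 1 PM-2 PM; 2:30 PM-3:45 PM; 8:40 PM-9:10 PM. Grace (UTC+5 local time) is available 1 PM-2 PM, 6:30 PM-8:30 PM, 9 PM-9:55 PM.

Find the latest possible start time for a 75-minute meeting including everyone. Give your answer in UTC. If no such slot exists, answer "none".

none

Imani in UTC: 08:30-11:55, 12:25-13:10, 13:15-13:50, 14:05-15:55 (add 1h to convert from UTC-1).
Rosa in UTC: 08:25-12:10, 12:35-15:00, 15:15-15:50, 16:05-17:40 (subtract 5h to convert from UTC+5).
Kira in UTC: 08:00-10:00, 10:35-11:05, 13:15-16:15 (subtract 4h to convert from UTC+4).
Bashir in UTC: 09:55-10:55, 11:05-13:40, 14:25-17:45 (add 1h to convert from UTC-1).
Yosef in UTC: 08:00-09:10, 10:20-10:50, 11:25-13:15, 13:35-14:45 (add 1h to convert from UTC-1).
Ugo in UTC: 08:00-09:00, 09:30-10:45, 15:40-16:10 (subtract 5h to convert from UTC+5).
Grace in UTC: 08:00-09:00, 13:30-15:30, 16:00-16:55 (subtract 5h to convert from UTC+5).
Imani ∩ Rosa: 08:30-11:55, 12:35-13:10, 13:15-13:50, 14:05-15:00, 15:15-15:50.
Imani ∩ Rosa ∩ Kira: 08:30-10:00, 10:35-11:05, 13:15-13:50, 14:05-15:00, 15:15-15:50.
Imani ∩ Rosa ∩ Kira ∩ Bashir: 09:55-10:00, 10:35-10:55, 13:15-13:40, 14:25-15:00, 15:15-15:50.
Imani ∩ Rosa ∩ Kira ∩ Bashir ∩ Yosef: 10:35-10:50, 13:35-13:40, 14:25-14:45.
Imani ∩ Rosa ∩ Kira ∩ Bashir ∩ Yosef ∩ Ugo: 10:35-10:45.
Imani ∩ Rosa ∩ Kira ∩ Bashir ∩ Yosef ∩ Ugo ∩ Grace: ∅.
There is no time when everyone is free.
No common window is at least 75 minutes long.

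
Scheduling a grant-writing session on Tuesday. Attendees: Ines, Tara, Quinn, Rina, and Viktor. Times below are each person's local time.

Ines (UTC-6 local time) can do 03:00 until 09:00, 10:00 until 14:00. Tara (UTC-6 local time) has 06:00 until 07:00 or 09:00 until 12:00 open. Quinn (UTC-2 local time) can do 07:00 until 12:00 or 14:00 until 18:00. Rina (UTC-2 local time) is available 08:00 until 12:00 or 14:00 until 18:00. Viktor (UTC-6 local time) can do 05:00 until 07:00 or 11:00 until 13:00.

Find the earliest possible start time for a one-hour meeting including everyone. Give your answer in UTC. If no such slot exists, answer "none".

12:00

Ines in UTC: 09:00-15:00, 16:00-20:00 (add 6h to convert from UTC-6).
Tara in UTC: 12:00-13:00, 15:00-18:00 (add 6h to convert from UTC-6).
Quinn in UTC: 09:00-14:00, 16:00-20:00 (add 2h to convert from UTC-2).
Rina in UTC: 10:00-14:00, 16:00-20:00 (add 2h to convert from UTC-2).
Viktor in UTC: 11:00-13:00, 17:00-19:00 (add 6h to convert from UTC-6).
Ines ∩ Tara: 12:00-13:00, 16:00-18:00.
Ines ∩ Tara ∩ Quinn: 12:00-13:00, 16:00-18:00.
Ines ∩ Tara ∩ Quinn ∩ Rina: 12:00-13:00, 16:00-18:00.
Ines ∩ Tara ∩ Quinn ∩ Rina ∩ Viktor: 12:00-13:00, 17:00-18:00.
The first common window of at least 60 minutes is 12:00-13:00, so the earliest start is 12:00.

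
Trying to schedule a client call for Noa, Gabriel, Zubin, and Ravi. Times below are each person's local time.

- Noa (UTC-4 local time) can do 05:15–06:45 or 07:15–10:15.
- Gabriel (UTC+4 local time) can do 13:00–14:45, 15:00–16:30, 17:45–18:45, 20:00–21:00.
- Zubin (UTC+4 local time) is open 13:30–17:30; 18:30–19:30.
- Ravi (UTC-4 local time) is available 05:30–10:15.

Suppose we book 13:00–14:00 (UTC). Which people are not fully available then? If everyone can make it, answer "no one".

Noa in UTC: 09:15-10:45, 11:15-14:15 (add 4h to convert from UTC-4).
Gabriel in UTC: 09:00-10:45, 11:00-12:30, 13:45-14:45, 16:00-17:00 (subtract 4h to convert from UTC+4).
Zubin in UTC: 09:30-13:30, 14:30-15:30 (subtract 4h to convert from UTC+4).
Ravi in UTC: 09:30-14:15 (add 4h to convert from UTC-4).
Noa: free for 13:00-14:00. Gabriel: not fully free for 13:00-14:00. Zubin: not fully free for 13:00-14:00. Ravi: free for 13:00-14:00.

Gabriel, Zubin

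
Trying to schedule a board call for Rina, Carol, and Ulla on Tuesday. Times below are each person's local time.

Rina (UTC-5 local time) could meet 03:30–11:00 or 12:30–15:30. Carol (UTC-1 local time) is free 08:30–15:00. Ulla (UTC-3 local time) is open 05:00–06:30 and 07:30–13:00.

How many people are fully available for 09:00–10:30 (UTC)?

1

Rina in UTC: 08:30-16:00, 17:30-20:30 (add 5h to convert from UTC-5).
Carol in UTC: 09:30-16:00 (add 1h to convert from UTC-1).
Ulla in UTC: 08:00-09:30, 10:30-16:00 (add 3h to convert from UTC-3).
Rina can make the full 09:00-10:30 slot — that's 1.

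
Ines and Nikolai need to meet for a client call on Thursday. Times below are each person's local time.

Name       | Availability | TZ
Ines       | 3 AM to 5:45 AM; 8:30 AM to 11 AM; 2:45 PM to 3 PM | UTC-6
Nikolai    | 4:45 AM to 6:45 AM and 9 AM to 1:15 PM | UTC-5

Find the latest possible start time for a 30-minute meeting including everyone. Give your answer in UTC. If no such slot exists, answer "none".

Ines in UTC: 09:00-11:45, 14:30-17:00, 20:45-21:00 (add 6h to convert from UTC-6).
Nikolai in UTC: 09:45-11:45, 14:00-18:15 (add 5h to convert from UTC-5).
Ines ∩ Nikolai: 09:45-11:45, 14:30-17:00.
So the common availability across everyone is 09:45-11:45, 14:30-17:00.
The last common window of at least 30 minutes is 14:30-17:00; a 30-minute meeting can start as late as 16:30 and still end by 17:00.

16:30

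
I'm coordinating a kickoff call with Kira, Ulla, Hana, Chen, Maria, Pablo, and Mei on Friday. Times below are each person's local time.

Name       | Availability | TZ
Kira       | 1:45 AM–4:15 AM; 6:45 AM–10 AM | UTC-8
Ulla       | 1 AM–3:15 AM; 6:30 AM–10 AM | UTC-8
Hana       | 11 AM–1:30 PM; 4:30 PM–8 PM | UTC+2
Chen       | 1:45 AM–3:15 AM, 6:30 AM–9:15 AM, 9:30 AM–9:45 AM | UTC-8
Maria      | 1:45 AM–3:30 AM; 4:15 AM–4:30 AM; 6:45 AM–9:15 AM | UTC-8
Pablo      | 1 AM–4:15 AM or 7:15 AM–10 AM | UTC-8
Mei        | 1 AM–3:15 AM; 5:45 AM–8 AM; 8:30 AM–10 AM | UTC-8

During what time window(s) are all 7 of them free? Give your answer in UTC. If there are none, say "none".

09:45-11:15, 15:15-16:00, 16:30-17:15

Kira in UTC: 09:45-12:15, 14:45-18:00 (add 8h to convert from UTC-8).
Ulla in UTC: 09:00-11:15, 14:30-18:00 (add 8h to convert from UTC-8).
Hana in UTC: 09:00-11:30, 14:30-18:00 (subtract 2h to convert from UTC+2).
Chen in UTC: 09:45-11:15, 14:30-17:15, 17:30-17:45 (add 8h to convert from UTC-8).
Maria in UTC: 09:45-11:30, 12:15-12:30, 14:45-17:15 (add 8h to convert from UTC-8).
Pablo in UTC: 09:00-12:15, 15:15-18:00 (add 8h to convert from UTC-8).
Mei in UTC: 09:00-11:15, 13:45-16:00, 16:30-18:00 (add 8h to convert from UTC-8).
Kira ∩ Ulla: 09:45-11:15, 14:45-18:00.
Kira ∩ Ulla ∩ Hana: 09:45-11:15, 14:45-18:00.
Kira ∩ Ulla ∩ Hana ∩ Chen: 09:45-11:15, 14:45-17:15, 17:30-17:45.
Kira ∩ Ulla ∩ Hana ∩ Chen ∩ Maria: 09:45-11:15, 14:45-17:15.
Kira ∩ Ulla ∩ Hana ∩ Chen ∩ Maria ∩ Pablo: 09:45-11:15, 15:15-17:15.
Kira ∩ Ulla ∩ Hana ∩ Chen ∩ Maria ∩ Pablo ∩ Mei: 09:45-11:15, 15:15-16:00, 16:30-17:15.
So the common availability across everyone is 09:45-11:15, 15:15-16:00, 16:30-17:15.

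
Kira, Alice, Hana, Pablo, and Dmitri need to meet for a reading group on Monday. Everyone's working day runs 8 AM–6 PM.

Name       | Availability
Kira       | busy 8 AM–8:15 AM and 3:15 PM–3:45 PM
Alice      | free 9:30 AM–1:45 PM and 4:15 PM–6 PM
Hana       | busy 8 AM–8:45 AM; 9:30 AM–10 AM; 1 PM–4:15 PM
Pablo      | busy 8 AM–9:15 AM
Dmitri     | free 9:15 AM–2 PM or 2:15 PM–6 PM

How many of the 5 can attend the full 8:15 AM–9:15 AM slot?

Kira free: 08:15-15:15, 15:45-18:00 (invert busy blocks within the working day).
Alice free: 09:30-13:45, 16:15-18:00.
Hana free: 08:45-09:30, 10:00-13:00, 16:15-18:00 (invert busy blocks within the working day).
Pablo free: 09:15-18:00 (invert busy blocks within the working day).
Dmitri free: 09:15-14:00, 14:15-18:00.
Kira can make the full 08:15-09:15 slot — that's 1.

1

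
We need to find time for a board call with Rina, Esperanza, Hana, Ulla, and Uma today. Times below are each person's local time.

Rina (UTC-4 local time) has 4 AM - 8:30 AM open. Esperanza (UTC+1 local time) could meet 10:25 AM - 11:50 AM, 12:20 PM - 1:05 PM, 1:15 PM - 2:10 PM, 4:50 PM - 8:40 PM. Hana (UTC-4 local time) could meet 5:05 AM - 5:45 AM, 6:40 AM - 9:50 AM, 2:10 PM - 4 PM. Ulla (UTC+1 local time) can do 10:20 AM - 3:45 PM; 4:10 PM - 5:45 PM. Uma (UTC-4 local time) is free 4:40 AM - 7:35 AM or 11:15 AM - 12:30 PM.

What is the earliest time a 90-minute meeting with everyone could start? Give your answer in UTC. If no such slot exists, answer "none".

Rina in UTC: 08:00-12:30 (add 4h to convert from UTC-4).
Esperanza in UTC: 09:25-10:50, 11:20-12:05, 12:15-13:10, 15:50-19:40 (subtract 1h to convert from UTC+1).
Hana in UTC: 09:05-09:45, 10:40-13:50, 18:10-20:00 (add 4h to convert from UTC-4).
Ulla in UTC: 09:20-14:45, 15:10-16:45 (subtract 1h to convert from UTC+1).
Uma in UTC: 08:40-11:35, 15:15-16:30 (add 4h to convert from UTC-4).
Rina ∩ Esperanza: 09:25-10:50, 11:20-12:05, 12:15-12:30.
Rina ∩ Esperanza ∩ Hana: 09:25-09:45, 10:40-10:50, 11:20-12:05, 12:15-12:30.
Rina ∩ Esperanza ∩ Hana ∩ Ulla: 09:25-09:45, 10:40-10:50, 11:20-12:05, 12:15-12:30.
Rina ∩ Esperanza ∩ Hana ∩ Ulla ∩ Uma: 09:25-09:45, 10:40-10:50, 11:20-11:35.
So the common availability across everyone is 09:25-09:45, 10:40-10:50, 11:20-11:35.
No common window is at least 90 minutes long.

none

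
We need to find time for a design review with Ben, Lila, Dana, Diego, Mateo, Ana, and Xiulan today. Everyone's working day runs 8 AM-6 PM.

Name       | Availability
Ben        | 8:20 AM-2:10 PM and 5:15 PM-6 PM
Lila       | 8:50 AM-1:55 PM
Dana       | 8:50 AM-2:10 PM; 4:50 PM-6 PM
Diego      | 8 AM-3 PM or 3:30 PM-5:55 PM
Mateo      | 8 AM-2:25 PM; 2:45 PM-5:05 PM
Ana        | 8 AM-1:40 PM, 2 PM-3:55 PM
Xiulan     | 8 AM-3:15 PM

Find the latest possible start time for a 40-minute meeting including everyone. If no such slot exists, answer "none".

13:00

Ben ∩ Lila: 08:50-13:55.
Ben ∩ Lila ∩ Dana: 08:50-13:55.
Ben ∩ Lila ∩ Dana ∩ Diego: 08:50-13:55.
Ben ∩ Lila ∩ Dana ∩ Diego ∩ Mateo: 08:50-13:55.
Ben ∩ Lila ∩ Dana ∩ Diego ∩ Mateo ∩ Ana: 08:50-13:40.
Ben ∩ Lila ∩ Dana ∩ Diego ∩ Mateo ∩ Ana ∩ Xiulan: 08:50-13:40.
The last common window of at least 40 minutes is 08:50-13:40; a 40-minute meeting can start as late as 13:00 and still end by 13:40.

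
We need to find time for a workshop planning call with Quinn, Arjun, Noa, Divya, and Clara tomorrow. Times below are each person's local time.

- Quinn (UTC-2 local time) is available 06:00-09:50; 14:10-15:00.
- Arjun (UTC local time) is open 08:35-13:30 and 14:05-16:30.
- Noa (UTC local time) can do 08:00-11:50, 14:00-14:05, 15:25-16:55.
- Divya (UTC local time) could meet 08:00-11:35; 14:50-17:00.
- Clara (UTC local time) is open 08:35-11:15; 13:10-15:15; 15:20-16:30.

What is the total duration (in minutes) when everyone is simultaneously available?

Quinn in UTC: 08:00-11:50, 16:10-17:00 (add 2h to convert from UTC-2).
Arjun in UTC: 08:35-13:30, 14:05-16:30.
Noa in UTC: 08:00-11:50, 14:00-14:05, 15:25-16:55.
Divya in UTC: 08:00-11:35, 14:50-17:00.
Clara in UTC: 08:35-11:15, 13:10-15:15, 15:20-16:30.
Quinn ∩ Arjun: 08:35-11:50, 16:10-16:30.
Quinn ∩ Arjun ∩ Noa: 08:35-11:50, 16:10-16:30.
Quinn ∩ Arjun ∩ Noa ∩ Divya: 08:35-11:35, 16:10-16:30.
Quinn ∩ Arjun ∩ Noa ∩ Divya ∩ Clara: 08:35-11:15, 16:10-16:30.
So the common availability across everyone is 08:35-11:15, 16:10-16:30.
Summing the common windows: 160 + 20 = 180 minutes.

180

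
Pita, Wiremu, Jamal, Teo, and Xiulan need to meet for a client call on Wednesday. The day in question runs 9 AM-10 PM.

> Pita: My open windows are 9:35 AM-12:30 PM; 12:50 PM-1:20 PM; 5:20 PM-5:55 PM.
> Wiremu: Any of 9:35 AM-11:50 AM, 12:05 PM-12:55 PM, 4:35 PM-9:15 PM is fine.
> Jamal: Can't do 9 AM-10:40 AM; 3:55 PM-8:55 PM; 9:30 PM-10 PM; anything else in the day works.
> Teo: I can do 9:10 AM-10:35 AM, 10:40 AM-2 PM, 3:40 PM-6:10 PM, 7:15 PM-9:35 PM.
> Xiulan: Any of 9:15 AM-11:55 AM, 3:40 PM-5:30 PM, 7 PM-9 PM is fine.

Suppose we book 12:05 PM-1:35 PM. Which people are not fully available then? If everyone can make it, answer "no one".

Pita free: 09:35-12:30, 12:50-13:20, 17:20-17:55.
Wiremu free: 09:35-11:50, 12:05-12:55, 16:35-21:15.
Jamal free: 10:40-15:55, 20:55-21:30 (invert busy blocks within the working day).
Teo free: 09:10-10:35, 10:40-14:00, 15:40-18:10, 19:15-21:35.
Xiulan free: 09:15-11:55, 15:40-17:30, 19:00-21:00.
Pita: not fully free for 12:05-13:35. Wiremu: not fully free for 12:05-13:35. Jamal: free for 12:05-13:35. Teo: free for 12:05-13:35. Xiulan: not fully free for 12:05-13:35.

Pita, Wiremu, Xiulan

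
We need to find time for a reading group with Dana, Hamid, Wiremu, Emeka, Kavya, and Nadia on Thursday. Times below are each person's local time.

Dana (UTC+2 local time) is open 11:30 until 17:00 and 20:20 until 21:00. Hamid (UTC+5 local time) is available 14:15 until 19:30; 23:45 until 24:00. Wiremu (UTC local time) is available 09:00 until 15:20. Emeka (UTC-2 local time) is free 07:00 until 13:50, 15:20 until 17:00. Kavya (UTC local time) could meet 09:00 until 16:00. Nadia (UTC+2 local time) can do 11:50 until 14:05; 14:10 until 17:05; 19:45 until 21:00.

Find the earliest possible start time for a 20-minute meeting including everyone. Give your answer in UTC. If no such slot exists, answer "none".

Dana in UTC: 09:30-15:00, 18:20-19:00 (subtract 2h to convert from UTC+2).
Hamid in UTC: 09:15-14:30, 18:45-19:00 (subtract 5h to convert from UTC+5).
Wiremu in UTC: 09:00-15:20.
Emeka in UTC: 09:00-15:50, 17:20-19:00 (add 2h to convert from UTC-2).
Kavya in UTC: 09:00-16:00.
Nadia in UTC: 09:50-12:05, 12:10-15:05, 17:45-19:00 (subtract 2h to convert from UTC+2).
Dana ∩ Hamid: 09:30-14:30, 18:45-19:00.
Dana ∩ Hamid ∩ Wiremu: 09:30-14:30.
Dana ∩ Hamid ∩ Wiremu ∩ Emeka: 09:30-14:30.
Dana ∩ Hamid ∩ Wiremu ∩ Emeka ∩ Kavya: 09:30-14:30.
Dana ∩ Hamid ∩ Wiremu ∩ Emeka ∩ Kavya ∩ Nadia: 09:50-12:05, 12:10-14:30.
The first common window of at least 20 minutes is 09:50-12:05, so the earliest start is 09:50.

09:50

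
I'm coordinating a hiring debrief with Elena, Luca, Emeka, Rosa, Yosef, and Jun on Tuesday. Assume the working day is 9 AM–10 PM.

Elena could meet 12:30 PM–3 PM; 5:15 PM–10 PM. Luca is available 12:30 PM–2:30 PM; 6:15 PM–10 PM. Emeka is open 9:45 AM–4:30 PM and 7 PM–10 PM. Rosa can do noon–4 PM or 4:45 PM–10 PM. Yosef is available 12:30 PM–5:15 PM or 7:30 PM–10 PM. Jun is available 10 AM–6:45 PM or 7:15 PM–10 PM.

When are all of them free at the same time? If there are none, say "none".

Elena ∩ Luca: 12:30-14:30, 18:15-22:00.
Elena ∩ Luca ∩ Emeka: 12:30-14:30, 19:00-22:00.
Elena ∩ Luca ∩ Emeka ∩ Rosa: 12:30-14:30, 19:00-22:00.
Elena ∩ Luca ∩ Emeka ∩ Rosa ∩ Yosef: 12:30-14:30, 19:30-22:00.
Elena ∩ Luca ∩ Emeka ∩ Rosa ∩ Yosef ∩ Jun: 12:30-14:30, 19:30-22:00.
So the common availability across everyone is 12:30-14:30, 19:30-22:00.

12:30-14:30, 19:30-22:00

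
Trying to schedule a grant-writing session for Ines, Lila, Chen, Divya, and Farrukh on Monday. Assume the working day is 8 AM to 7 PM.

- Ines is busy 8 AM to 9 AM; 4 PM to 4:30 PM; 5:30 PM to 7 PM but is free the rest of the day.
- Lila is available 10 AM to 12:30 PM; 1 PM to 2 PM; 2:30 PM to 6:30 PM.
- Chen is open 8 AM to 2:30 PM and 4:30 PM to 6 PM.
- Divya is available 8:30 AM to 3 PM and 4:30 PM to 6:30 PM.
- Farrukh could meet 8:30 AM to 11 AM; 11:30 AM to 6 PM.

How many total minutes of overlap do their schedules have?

Ines free: 09:00-16:00, 16:30-17:30 (invert busy blocks within the working day).
Lila free: 10:00-12:30, 13:00-14:00, 14:30-18:30.
Chen free: 08:00-14:30, 16:30-18:00.
Divya free: 08:30-15:00, 16:30-18:30.
Farrukh free: 08:30-11:00, 11:30-18:00.
Ines ∩ Lila: 10:00-12:30, 13:00-14:00, 14:30-16:00, 16:30-17:30.
Ines ∩ Lila ∩ Chen: 10:00-12:30, 13:00-14:00, 16:30-17:30.
Ines ∩ Lila ∩ Chen ∩ Divya: 10:00-12:30, 13:00-14:00, 16:30-17:30.
Ines ∩ Lila ∩ Chen ∩ Divya ∩ Farrukh: 10:00-11:00, 11:30-12:30, 13:00-14:00, 16:30-17:30.
Summing the common windows: 60 + 60 + 60 + 60 = 240 minutes.

240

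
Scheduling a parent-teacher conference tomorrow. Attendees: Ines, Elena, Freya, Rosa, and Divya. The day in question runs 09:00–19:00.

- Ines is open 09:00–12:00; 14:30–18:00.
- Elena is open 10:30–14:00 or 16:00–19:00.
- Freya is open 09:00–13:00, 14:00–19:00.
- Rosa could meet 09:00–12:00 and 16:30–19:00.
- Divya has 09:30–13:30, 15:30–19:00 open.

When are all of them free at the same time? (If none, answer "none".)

Ines ∩ Elena: 10:30-12:00, 16:00-18:00.
Ines ∩ Elena ∩ Freya: 10:30-12:00, 16:00-18:00.
Ines ∩ Elena ∩ Freya ∩ Rosa: 10:30-12:00, 16:30-18:00.
Ines ∩ Elena ∩ Freya ∩ Rosa ∩ Divya: 10:30-12:00, 16:30-18:00.

10:30-12:00, 16:30-18:00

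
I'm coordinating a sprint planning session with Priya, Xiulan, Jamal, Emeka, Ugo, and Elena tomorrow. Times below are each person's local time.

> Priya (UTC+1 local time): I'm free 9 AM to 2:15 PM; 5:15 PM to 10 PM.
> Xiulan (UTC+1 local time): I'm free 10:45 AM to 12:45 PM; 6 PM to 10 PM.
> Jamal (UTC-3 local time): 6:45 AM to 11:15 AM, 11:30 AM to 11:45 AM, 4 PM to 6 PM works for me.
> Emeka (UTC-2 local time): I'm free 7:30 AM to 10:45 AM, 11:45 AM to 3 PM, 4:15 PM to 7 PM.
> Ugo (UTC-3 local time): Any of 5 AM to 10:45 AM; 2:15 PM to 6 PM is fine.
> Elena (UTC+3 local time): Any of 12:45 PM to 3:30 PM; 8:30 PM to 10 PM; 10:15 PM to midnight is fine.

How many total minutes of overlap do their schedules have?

Priya in UTC: 08:00-13:15, 16:15-21:00 (subtract 1h to convert from UTC+1).
Xiulan in UTC: 09:45-11:45, 17:00-21:00 (subtract 1h to convert from UTC+1).
Jamal in UTC: 09:45-14:15, 14:30-14:45, 19:00-21:00 (add 3h to convert from UTC-3).
Emeka in UTC: 09:30-12:45, 13:45-17:00, 18:15-21:00 (add 2h to convert from UTC-2).
Ugo in UTC: 08:00-13:45, 17:15-21:00 (add 3h to convert from UTC-3).
Elena in UTC: 09:45-12:30, 17:30-19:00, 19:15-21:00 (subtract 3h to convert from UTC+3).
Priya ∩ Xiulan: 09:45-11:45, 17:00-21:00.
Priya ∩ Xiulan ∩ Jamal: 09:45-11:45, 19:00-21:00.
Priya ∩ Xiulan ∩ Jamal ∩ Emeka: 09:45-11:45, 19:00-21:00.
Priya ∩ Xiulan ∩ Jamal ∩ Emeka ∩ Ugo: 09:45-11:45, 19:00-21:00.
Priya ∩ Xiulan ∩ Jamal ∩ Emeka ∩ Ugo ∩ Elena: 09:45-11:45, 19:15-21:00.
So the common availability across everyone is 09:45-11:45, 19:15-21:00.
Summing the common windows: 120 + 105 = 225 minutes.

225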